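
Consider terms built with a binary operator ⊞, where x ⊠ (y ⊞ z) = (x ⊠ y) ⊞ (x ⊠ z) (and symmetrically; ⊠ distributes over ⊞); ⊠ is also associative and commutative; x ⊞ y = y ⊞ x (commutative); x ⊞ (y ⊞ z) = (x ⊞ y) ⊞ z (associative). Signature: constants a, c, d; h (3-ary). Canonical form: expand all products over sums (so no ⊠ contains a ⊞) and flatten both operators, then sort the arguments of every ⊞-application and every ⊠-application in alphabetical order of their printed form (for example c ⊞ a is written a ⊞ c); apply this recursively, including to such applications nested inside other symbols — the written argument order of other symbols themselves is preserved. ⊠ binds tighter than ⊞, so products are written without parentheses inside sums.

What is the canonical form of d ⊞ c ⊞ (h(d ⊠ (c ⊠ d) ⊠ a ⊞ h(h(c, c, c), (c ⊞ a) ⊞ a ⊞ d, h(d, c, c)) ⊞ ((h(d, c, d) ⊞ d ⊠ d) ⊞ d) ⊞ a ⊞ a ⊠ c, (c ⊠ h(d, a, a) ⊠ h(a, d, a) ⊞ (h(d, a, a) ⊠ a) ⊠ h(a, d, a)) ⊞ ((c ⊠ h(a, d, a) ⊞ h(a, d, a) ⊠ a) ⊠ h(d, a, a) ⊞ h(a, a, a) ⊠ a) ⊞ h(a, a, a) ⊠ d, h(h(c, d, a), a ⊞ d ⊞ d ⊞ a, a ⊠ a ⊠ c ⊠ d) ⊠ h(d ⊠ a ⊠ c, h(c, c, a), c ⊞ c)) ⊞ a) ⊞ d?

Answer: a ⊞ c ⊞ d ⊞ d ⊞ h(a ⊞ a ⊠ c ⊞ a ⊠ c ⊠ d ⊠ d ⊞ d ⊞ d ⊠ d ⊞ h(d, c, d) ⊞ h(h(c, c, c), a ⊞ a ⊞ c ⊞ d, h(d, c, c)), a ⊠ h(a, a, a) ⊞ a ⊠ h(a, d, a) ⊠ h(d, a, a) ⊞ a ⊠ h(a, d, a) ⊠ h(d, a, a) ⊞ c ⊠ h(a, d, a) ⊠ h(d, a, a) ⊞ c ⊠ h(a, d, a) ⊠ h(d, a, a) ⊞ d ⊠ h(a, a, a), h(a ⊠ c ⊠ d, h(c, c, a), c ⊞ c) ⊠ h(h(c, d, a), a ⊞ a ⊞ d ⊞ d, a ⊠ a ⊠ c ⊠ d))

Derivation:
Expand products over sums:  d ⊞ c ⊞ h(a ⊞ a ⊠ c ⊞ a ⊠ c ⊠ d ⊠ d ⊞ d ⊞ d ⊠ d ⊞ h(d, c, d) ⊞ h(h(c, c, c), a ⊞ a ⊞ c ⊞ d, h(d, c, c)), a ⊠ h(a, a, a) ⊞ a ⊠ h(a, d, a) ⊠ h(d, a, a) ⊞ a ⊠ h(a, d, a) ⊠ h(d, a, a) ⊞ c ⊠ h(a, d, a) ⊠ h(d, a, a) ⊞ c ⊠ h(a, d, a) ⊠ h(d, a, a) ⊞ d ⊠ h(a, a, a), h(a ⊠ c ⊠ d, h(c, c, a), c ⊞ c) ⊠ h(h(c, d, a), a ⊞ a ⊞ d ⊞ d, a ⊠ a ⊠ c ⊠ d)) ⊞ a ⊞ d
Sort arguments:  a ⊞ c ⊞ d ⊞ d ⊞ h(a ⊞ a ⊠ c ⊞ a ⊠ c ⊠ d ⊠ d ⊞ d ⊞ d ⊠ d ⊞ h(d, c, d) ⊞ h(h(c, c, c), a ⊞ a ⊞ c ⊞ d, h(d, c, c)), a ⊠ h(a, a, a) ⊞ a ⊠ h(a, d, a) ⊠ h(d, a, a) ⊞ a ⊠ h(a, d, a) ⊠ h(d, a, a) ⊞ c ⊠ h(a, d, a) ⊠ h(d, a, a) ⊞ c ⊠ h(a, d, a) ⊠ h(d, a, a) ⊞ d ⊠ h(a, a, a), h(a ⊠ c ⊠ d, h(c, c, a), c ⊞ c) ⊠ h(h(c, d, a), a ⊞ a ⊞ d ⊞ d, a ⊠ a ⊠ c ⊠ d))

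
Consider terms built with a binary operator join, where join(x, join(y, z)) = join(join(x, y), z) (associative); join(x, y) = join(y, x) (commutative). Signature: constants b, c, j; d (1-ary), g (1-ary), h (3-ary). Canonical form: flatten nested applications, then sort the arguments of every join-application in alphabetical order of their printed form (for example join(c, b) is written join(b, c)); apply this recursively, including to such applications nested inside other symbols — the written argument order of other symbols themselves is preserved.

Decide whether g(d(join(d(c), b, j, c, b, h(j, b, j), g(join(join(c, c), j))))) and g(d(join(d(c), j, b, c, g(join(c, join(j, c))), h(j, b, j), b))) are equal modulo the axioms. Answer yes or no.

Answer: yes — both canonical forms are g(d(join(b, b, c, d(c), g(join(c, c, j)), h(j, b, j), j)))

Derivation:
Left:  g(d(join(d(c), b, j, c, b, h(j, b, j), g(join(join(c, c), j)))))
  Focus inside:  join(d(c), b, j, c, b, h(j, b, j), g(join(join(c, c), j)))
  Simplify inside:  g(join(join(c, c), j))  →  g(join(c, c, j))
  Sort arguments:  join(b, b, c, d(c), g(join(c, c, j)), h(j, b, j), j)
  Put back:  g(d(join(b, b, c, d(c), g(join(c, c, j)), h(j, b, j), j)))
Right:  g(d(join(d(c), j, b, c, g(join(c, join(j, c))), h(j, b, j), b)))
  Focus inside:  join(d(c), j, b, c, g(join(c, join(j, c))), h(j, b, j), b)
  Canonicalize subterm:  g(join(c, join(j, c)))  →  g(join(c, c, j))
  Order the arguments:  join(b, b, c, d(c), g(join(c, c, j)), h(j, b, j), j)
  Rebuild:  g(d(join(b, b, c, d(c), g(join(c, c, j)), h(j, b, j), j)))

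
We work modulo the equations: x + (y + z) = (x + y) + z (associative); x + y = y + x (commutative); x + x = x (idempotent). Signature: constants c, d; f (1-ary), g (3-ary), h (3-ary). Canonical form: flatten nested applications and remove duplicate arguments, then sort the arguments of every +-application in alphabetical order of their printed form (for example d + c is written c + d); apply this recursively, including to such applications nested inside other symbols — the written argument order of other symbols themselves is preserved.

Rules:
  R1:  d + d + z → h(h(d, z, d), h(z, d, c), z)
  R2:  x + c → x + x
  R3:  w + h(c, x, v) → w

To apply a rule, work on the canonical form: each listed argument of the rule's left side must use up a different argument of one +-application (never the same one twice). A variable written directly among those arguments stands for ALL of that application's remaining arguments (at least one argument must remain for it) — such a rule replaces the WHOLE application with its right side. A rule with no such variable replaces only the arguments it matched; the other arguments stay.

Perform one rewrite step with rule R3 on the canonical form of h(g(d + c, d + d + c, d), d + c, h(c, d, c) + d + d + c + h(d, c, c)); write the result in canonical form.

Answer: h(g(c + d, c + d, d), c + d, c + d + h(d, c, c))

Derivation:
Canonical form:  h(g(c + d, c + d, d), c + d, c + d + h(c, d, c) + h(d, c, c))
R3 matches:  uses h(c, d, c);  v := c, w := c + d + h(d, c, c), x := d
The extension variable absorbs all remaining arguments, so the whole application is rewritten.
New term:  h(g(c + d, c + d, d), c + d, c + d + h(d, c, c))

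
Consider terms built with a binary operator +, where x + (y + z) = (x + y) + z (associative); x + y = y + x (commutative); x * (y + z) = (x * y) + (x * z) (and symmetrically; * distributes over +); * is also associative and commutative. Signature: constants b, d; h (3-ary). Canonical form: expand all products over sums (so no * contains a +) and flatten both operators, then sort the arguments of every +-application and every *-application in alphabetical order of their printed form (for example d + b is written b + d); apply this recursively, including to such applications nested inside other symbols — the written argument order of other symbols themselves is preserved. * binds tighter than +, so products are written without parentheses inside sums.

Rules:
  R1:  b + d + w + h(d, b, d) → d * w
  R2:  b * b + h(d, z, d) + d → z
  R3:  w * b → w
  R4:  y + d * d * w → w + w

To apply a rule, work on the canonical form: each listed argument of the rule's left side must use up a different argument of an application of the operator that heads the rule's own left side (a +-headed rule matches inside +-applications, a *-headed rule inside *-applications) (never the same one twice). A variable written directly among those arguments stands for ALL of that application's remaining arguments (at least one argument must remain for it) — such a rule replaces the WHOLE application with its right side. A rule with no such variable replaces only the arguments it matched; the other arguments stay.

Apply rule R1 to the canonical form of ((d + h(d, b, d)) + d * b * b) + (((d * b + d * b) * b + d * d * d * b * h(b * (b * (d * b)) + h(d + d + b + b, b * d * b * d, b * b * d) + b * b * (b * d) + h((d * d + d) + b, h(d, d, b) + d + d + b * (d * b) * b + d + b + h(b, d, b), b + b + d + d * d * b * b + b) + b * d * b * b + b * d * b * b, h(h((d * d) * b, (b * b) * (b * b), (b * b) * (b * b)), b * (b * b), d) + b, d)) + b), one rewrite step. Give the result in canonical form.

Canonical form:  b + b * b * d + b * b * d + b * b * d + b * d * d * d * h(b * b * b * d + b * b * b * d + b * b * b * d + b * b * b * d + h(b + b + d + d, b * b * d * d, b * b * d) + h(b + d + d * d, b + b * b * b * d + d + d + d + h(b, d, b) + h(d, d, b), b + b + b + b * b * d * d + d), b + h(h(b * d * d, b * b * b * b, b * b * b * b), b * b * b, d), d) + d + h(d, b, d)
Apply R1:  consuming b, d, h(d, b, d);  w := b * b * d + b * b * d + b * b * d + b * d * d * d * h(b * b * b * d + b * b * b * d + b * b * b * d + b * b * b * d + h(b + b + d + d, b * b * d * d, b * b * d) + h(b + d + d * d, b + b * b * b * d + d + d + d + h(b, d, b) + h(d, d, b), b + b + b + b * b * d * d + d), b + h(h(b * d * d, b * b * b * b, b * b * b * b), b * b * b, d), d)
The extension variable absorbs all remaining arguments, so the whole application is rewritten.
Giving:  b * b * d * d + b * b * d * d + b * b * d * d + b * d * d * d * d * h(b * b * b * d + b * b * b * d + b * b * b * d + b * b * b * d + h(b + b + d + d, b * b * d * d, b * b * d) + h(b + d + d * d, b + b * b * b * d + d + d + d + h(b, d, b) + h(d, d, b), b + b + b + b * b * d * d + d), b + h(h(b * d * d, b * b * b * b, b * b * b * b), b * b * b, d), d)

Answer: b * b * d * d + b * b * d * d + b * b * d * d + b * d * d * d * d * h(b * b * b * d + b * b * b * d + b * b * b * d + b * b * b * d + h(b + b + d + d, b * b * d * d, b * b * d) + h(b + d + d * d, b + b * b * b * d + d + d + d + h(b, d, b) + h(d, d, b), b + b + b + b * b * d * d + d), b + h(h(b * d * d, b * b * b * b, b * b * b * b), b * b * b, d), d)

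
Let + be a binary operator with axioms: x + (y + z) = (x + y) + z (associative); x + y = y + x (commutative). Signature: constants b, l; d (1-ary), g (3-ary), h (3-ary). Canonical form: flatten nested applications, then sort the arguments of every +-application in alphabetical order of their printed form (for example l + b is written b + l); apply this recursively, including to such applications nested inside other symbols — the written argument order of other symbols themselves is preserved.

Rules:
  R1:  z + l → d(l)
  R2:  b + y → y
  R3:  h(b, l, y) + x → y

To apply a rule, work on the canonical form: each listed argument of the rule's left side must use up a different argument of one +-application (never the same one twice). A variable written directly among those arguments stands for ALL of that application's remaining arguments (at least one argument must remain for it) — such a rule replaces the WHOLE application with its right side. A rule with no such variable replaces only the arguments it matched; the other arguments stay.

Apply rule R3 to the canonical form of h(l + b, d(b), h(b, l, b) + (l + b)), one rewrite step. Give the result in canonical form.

Canonical form:  h(b + l, d(b), b + h(b, l, b) + l)
R3 matches:  uses h(b, l, b);  x := b + l, y := b
The extension variable absorbs all remaining arguments, so the whole application is rewritten.
Result:  h(b + l, d(b), b)

Answer: h(b + l, d(b), b)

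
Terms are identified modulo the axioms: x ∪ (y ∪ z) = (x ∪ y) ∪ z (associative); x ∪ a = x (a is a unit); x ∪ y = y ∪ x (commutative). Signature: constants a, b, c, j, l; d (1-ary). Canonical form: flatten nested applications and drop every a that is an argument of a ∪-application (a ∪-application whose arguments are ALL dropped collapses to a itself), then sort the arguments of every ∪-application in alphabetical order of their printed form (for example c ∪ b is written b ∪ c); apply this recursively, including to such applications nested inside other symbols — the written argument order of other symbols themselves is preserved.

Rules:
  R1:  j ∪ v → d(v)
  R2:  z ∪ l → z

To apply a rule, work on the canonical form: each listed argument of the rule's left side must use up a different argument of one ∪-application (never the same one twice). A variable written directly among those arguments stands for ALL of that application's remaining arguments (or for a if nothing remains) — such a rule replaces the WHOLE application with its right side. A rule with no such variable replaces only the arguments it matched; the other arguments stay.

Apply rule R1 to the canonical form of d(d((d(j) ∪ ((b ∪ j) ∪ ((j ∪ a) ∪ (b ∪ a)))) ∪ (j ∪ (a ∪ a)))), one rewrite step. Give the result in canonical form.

Answer: d(d(d(b ∪ b ∪ d(j) ∪ j ∪ j)))

Derivation:
Canonical form:  d(d(b ∪ b ∪ d(j) ∪ j ∪ j ∪ j))
Match R1:  consume j;  v := b ∪ b ∪ d(j) ∪ j ∪ j
Every leftover argument binds to the variable; the entire application is replaced.
Giving:  d(d(d(b ∪ b ∪ d(j) ∪ j ∪ j)))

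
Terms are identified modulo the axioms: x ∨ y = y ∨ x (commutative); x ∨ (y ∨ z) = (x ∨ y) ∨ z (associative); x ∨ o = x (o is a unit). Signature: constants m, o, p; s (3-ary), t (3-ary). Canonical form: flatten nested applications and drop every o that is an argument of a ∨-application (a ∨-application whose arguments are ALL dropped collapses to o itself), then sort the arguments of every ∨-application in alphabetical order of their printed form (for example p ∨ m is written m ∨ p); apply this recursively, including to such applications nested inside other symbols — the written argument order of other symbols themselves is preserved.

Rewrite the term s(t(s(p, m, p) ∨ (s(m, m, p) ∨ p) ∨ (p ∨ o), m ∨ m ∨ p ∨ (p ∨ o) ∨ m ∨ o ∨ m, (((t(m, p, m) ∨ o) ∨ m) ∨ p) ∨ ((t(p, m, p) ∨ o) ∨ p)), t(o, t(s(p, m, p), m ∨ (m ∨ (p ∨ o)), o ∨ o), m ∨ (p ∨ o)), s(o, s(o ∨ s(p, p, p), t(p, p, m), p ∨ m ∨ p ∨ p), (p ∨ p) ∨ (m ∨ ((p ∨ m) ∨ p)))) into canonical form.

Descend into:  (((t(m, p, m) ∨ o) ∨ m) ∨ p) ∨ ((t(p, m, p) ∨ o) ∨ p)
Merge nested applications:  t(m, p, m) ∨ o ∨ m ∨ p ∨ t(p, m, p) ∨ o ∨ p
Unit:  drop o (×2)
Sort arguments:  m ∨ p ∨ p ∨ t(m, p, m) ∨ t(p, m, p)
Reassemble:  s(t(p ∨ p ∨ s(m, m, p) ∨ s(p, m, p), m ∨ m ∨ m ∨ m ∨ p ∨ p, m ∨ p ∨ p ∨ t(m, p, m) ∨ t(p, m, p)), t(o, t(s(p, m, p), m ∨ m ∨ p, o), m ∨ p), s(o, s(s(p, p, p), t(p, p, m), m ∨ p ∨ p ∨ p), m ∨ m ∨ p ∨ p ∨ p ∨ p))

Answer: s(t(p ∨ p ∨ s(m, m, p) ∨ s(p, m, p), m ∨ m ∨ m ∨ m ∨ p ∨ p, m ∨ p ∨ p ∨ t(m, p, m) ∨ t(p, m, p)), t(o, t(s(p, m, p), m ∨ m ∨ p, o), m ∨ p), s(o, s(s(p, p, p), t(p, p, m), m ∨ p ∨ p ∨ p), m ∨ m ∨ p ∨ p ∨ p ∨ p))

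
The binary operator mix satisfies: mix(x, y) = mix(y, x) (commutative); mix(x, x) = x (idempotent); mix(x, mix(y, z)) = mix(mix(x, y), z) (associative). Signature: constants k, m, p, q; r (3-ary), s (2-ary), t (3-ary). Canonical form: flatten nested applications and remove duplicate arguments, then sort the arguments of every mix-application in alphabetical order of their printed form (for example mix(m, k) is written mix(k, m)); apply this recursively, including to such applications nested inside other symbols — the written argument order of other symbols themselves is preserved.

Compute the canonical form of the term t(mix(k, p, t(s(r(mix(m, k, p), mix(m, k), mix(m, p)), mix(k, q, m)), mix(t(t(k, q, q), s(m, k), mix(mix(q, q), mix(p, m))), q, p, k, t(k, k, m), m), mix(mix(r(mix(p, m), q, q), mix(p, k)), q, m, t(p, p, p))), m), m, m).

Work inside:  mix(k, p, t(s(r(mix(m, k, p), mix(m, k), mix(m, p)), mix(k, q, m)), mix(t(t(k, q, q), s(m, k), mix(mix(q, q), mix(p, m))), q, p, k, t(k, k, m), m), mix(mix(r(mix(p, m), q, q), mix(p, k)), q, m, t(p, p, p))), m)
Simplify inside:  t(s(r(mix(m, k, p), mix(m, k), mix(m, p)), mix(k, q, m)), mix(t(t(k, q, q), s(m, k), mix(mix(q, q), mix(p, m))), q, p, k, t(k, k, m), m), mix(mix(r(mix(p, m), q, q), mix(p, k)), q, m, t(p, p, p)))  →  t(s(r(mix(k, m, p), mix(k, m), mix(m, p)), mix(k, m, q)), mix(k, m, p, q, t(k, k, m), t(t(k, q, q), s(m, k), mix(m, p, q))), mix(k, m, p, q, r(mix(m, p), q, q), t(p, p, p)))
Order the arguments:  mix(k, m, p, t(s(r(mix(k, m, p), mix(k, m), mix(m, p)), mix(k, m, q)), mix(k, m, p, q, t(k, k, m), t(t(k, q, q), s(m, k), mix(m, p, q))), mix(k, m, p, q, r(mix(m, p), q, q), t(p, p, p))))
Put back:  t(mix(k, m, p, t(s(r(mix(k, m, p), mix(k, m), mix(m, p)), mix(k, m, q)), mix(k, m, p, q, t(k, k, m), t(t(k, q, q), s(m, k), mix(m, p, q))), mix(k, m, p, q, r(mix(m, p), q, q), t(p, p, p)))), m, m)

Answer: t(mix(k, m, p, t(s(r(mix(k, m, p), mix(k, m), mix(m, p)), mix(k, m, q)), mix(k, m, p, q, t(k, k, m), t(t(k, q, q), s(m, k), mix(m, p, q))), mix(k, m, p, q, r(mix(m, p), q, q), t(p, p, p)))), m, m)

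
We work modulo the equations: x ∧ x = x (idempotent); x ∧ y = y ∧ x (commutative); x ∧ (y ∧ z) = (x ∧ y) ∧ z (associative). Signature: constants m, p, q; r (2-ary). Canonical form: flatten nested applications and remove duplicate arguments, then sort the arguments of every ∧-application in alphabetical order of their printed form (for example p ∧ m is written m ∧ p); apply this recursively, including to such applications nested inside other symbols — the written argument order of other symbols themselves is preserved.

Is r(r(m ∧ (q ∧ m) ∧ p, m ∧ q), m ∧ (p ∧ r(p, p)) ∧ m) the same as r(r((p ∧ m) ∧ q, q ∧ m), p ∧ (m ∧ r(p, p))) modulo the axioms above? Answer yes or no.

Answer: yes — both canonical forms are r(r(m ∧ p ∧ q, m ∧ q), m ∧ p ∧ r(p, p))

Derivation:
Left:  r(r(m ∧ (q ∧ m) ∧ p, m ∧ q), m ∧ (p ∧ r(p, p)) ∧ m)
  Work inside:  m ∧ (p ∧ r(p, p)) ∧ m
  Flatten:  m ∧ p ∧ r(p, p) ∧ m
  Drop duplicates:  drop duplicate m
  Sort arguments:  m ∧ p ∧ r(p, p)
  Rebuild:  r(r(m ∧ p ∧ q, m ∧ q), m ∧ p ∧ r(p, p))
Right:  r(r((p ∧ m) ∧ q, q ∧ m), p ∧ (m ∧ r(p, p)))
  Descend into:  p ∧ (m ∧ r(p, p))
  Flatten:  p ∧ m ∧ r(p, p)
  Sort arguments:  m ∧ p ∧ r(p, p)
  Put back:  r(r(m ∧ p ∧ q, m ∧ q), m ∧ p ∧ r(p, p))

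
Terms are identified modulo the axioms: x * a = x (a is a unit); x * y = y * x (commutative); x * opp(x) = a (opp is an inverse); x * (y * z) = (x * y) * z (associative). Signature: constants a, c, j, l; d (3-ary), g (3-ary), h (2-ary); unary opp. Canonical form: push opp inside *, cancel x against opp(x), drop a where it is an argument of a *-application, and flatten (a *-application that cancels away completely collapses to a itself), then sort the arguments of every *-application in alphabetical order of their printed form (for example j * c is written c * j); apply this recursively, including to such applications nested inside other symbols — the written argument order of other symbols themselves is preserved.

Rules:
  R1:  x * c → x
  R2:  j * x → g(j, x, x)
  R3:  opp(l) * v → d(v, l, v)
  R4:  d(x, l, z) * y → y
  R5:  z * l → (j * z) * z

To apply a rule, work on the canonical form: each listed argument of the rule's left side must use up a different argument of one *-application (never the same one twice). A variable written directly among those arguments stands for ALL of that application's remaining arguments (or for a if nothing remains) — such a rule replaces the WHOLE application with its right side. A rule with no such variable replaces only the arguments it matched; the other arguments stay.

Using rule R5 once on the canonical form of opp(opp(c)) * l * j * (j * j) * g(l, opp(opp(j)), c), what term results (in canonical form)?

Answer: c * c * g(l, j, c) * g(l, j, c) * j * j * j * j * j * j * j

Derivation:
Canonical form:  c * g(l, j, c) * j * j * j * l
R5 matches:  uses l;  z := c * g(l, j, c) * j * j * j
The extension variable absorbs all remaining arguments, so the whole application is rewritten.
New term:  c * c * g(l, j, c) * g(l, j, c) * j * j * j * j * j * j * j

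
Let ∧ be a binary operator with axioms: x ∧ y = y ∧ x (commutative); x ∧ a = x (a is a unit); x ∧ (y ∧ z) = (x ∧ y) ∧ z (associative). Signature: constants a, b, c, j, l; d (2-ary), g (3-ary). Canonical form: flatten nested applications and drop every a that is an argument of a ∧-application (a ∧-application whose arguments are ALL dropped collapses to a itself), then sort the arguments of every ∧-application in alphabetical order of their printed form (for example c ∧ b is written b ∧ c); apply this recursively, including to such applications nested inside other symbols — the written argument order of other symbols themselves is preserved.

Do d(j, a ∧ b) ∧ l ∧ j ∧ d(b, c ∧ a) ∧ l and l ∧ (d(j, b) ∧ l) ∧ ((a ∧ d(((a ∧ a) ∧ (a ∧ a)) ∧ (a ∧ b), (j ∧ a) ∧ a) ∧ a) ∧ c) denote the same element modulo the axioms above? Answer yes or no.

Left:  d(j, a ∧ b) ∧ l ∧ j ∧ d(b, c ∧ a) ∧ l
  Simplify inside:  d(j, a ∧ b)  →  d(j, b)
  Canonicalize subterm:  d(b, c ∧ a)  →  d(b, c)
  Sort arguments:  d(b, c) ∧ d(j, b) ∧ j ∧ l ∧ l
Right:  l ∧ (d(j, b) ∧ l) ∧ ((a ∧ d(((a ∧ a) ∧ (a ∧ a)) ∧ (a ∧ b), (j ∧ a) ∧ a) ∧ a) ∧ c)
  Flatten:  l ∧ d(j, b) ∧ l ∧ a ∧ d(((a ∧ a) ∧ (a ∧ a)) ∧ (a ∧ b), (j ∧ a) ∧ a) ∧ a ∧ c
  Canonicalize subterm:  d(((a ∧ a) ∧ (a ∧ a)) ∧ (a ∧ b), (j ∧ a) ∧ a)  →  d(b, j)
  Units out:  drop a (×2)
  Order the arguments:  c ∧ d(b, j) ∧ d(j, b) ∧ l ∧ l

Answer: no — d(b, c) ∧ d(j, b) ∧ j ∧ l ∧ l vs c ∧ d(b, j) ∧ d(j, b) ∧ l ∧ l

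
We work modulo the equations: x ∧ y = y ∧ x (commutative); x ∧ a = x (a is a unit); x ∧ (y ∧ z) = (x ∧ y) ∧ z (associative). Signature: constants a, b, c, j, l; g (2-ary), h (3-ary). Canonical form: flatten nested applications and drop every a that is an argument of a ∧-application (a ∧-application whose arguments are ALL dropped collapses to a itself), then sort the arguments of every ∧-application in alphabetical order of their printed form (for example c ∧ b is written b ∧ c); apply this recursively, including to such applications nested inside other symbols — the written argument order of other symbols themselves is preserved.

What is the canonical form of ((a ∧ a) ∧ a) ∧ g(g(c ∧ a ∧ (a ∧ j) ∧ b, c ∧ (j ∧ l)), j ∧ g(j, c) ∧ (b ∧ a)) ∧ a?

Answer: g(g(b ∧ c ∧ j, c ∧ j ∧ l), b ∧ g(j, c) ∧ j)

Derivation:
Flatten:  a ∧ a ∧ a ∧ g(g(c ∧ a ∧ (a ∧ j) ∧ b, c ∧ (j ∧ l)), j ∧ g(j, c) ∧ (b ∧ a)) ∧ a
Simplify inside:  g(g(c ∧ a ∧ (a ∧ j) ∧ b, c ∧ (j ∧ l)), j ∧ g(j, c) ∧ (b ∧ a))  →  g(g(b ∧ c ∧ j, c ∧ j ∧ l), b ∧ g(j, c) ∧ j)
Units out:  drop a (×4)
Order the arguments:  g(g(b ∧ c ∧ j, c ∧ j ∧ l), b ∧ g(j, c) ∧ j)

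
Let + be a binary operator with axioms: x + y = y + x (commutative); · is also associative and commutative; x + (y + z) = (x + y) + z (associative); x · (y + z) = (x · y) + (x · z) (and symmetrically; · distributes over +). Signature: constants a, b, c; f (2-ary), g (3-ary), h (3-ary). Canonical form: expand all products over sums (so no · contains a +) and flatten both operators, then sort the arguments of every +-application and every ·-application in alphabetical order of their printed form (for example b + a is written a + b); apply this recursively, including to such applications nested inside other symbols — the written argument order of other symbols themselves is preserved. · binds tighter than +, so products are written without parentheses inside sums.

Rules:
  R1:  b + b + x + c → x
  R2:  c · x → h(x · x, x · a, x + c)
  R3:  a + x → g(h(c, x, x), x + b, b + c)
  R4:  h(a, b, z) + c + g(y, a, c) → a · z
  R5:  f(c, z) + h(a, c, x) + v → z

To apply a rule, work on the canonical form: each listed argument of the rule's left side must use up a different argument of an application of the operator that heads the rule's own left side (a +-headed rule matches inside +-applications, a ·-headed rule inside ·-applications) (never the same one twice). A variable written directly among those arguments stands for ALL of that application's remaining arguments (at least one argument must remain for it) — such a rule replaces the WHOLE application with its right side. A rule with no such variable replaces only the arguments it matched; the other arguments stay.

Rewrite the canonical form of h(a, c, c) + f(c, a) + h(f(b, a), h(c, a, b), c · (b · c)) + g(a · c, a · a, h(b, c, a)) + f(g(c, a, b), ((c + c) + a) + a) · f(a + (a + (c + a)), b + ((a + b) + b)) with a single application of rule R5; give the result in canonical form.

Canonical form:  f(a + a + a + c, a + b + b + b) · f(g(c, a, b), a + a + c + c) + f(c, a) + g(a · c, a · a, h(b, c, a)) + h(a, c, c) + h(f(b, a), h(c, a, b), b · c · c)
Apply R5:  consuming f(c, a), h(a, c, c);  v := f(a + a + a + c, a + b + b + b) · f(g(c, a, b), a + a + c + c) + g(a · c, a · a, h(b, c, a)) + h(f(b, a), h(c, a, b), b · c · c), x := c, z := a
The variable takes the whole remainder — replace the entire application.
Giving:  a

Answer: a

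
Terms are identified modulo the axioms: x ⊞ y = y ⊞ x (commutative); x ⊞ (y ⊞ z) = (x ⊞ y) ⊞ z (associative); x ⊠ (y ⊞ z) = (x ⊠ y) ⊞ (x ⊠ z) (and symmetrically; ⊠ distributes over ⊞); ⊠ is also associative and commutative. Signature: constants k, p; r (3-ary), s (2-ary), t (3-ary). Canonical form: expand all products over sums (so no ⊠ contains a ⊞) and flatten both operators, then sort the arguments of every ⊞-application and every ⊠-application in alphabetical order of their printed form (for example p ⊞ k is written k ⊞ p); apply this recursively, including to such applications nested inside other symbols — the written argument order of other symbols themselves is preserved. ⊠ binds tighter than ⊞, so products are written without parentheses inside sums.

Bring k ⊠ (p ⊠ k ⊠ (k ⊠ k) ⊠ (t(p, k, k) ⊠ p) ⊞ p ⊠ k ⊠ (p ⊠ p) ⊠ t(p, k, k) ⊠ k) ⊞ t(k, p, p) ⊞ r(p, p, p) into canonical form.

Answer: k ⊠ k ⊠ k ⊠ k ⊠ p ⊠ p ⊠ t(p, k, k) ⊞ k ⊠ k ⊠ k ⊠ p ⊠ p ⊠ p ⊠ t(p, k, k) ⊞ r(p, p, p) ⊞ t(k, p, p)

Derivation:
Distribute:  k ⊠ k ⊠ k ⊠ k ⊠ p ⊠ p ⊠ t(p, k, k) ⊞ k ⊠ k ⊠ k ⊠ p ⊠ p ⊠ p ⊠ t(p, k, k) ⊞ t(k, p, p) ⊞ r(p, p, p)
Sort arguments:  k ⊠ k ⊠ k ⊠ k ⊠ p ⊠ p ⊠ t(p, k, k) ⊞ k ⊠ k ⊠ k ⊠ p ⊠ p ⊠ p ⊠ t(p, k, k) ⊞ r(p, p, p) ⊞ t(k, p, p)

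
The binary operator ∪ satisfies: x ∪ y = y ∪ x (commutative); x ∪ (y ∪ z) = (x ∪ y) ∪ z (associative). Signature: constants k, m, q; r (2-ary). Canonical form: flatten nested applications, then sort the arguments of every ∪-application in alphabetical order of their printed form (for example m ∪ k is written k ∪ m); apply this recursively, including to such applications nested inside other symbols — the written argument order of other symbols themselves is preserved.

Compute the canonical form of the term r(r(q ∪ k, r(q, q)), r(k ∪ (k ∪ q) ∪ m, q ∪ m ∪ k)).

Answer: r(r(k ∪ q, r(q, q)), r(k ∪ k ∪ m ∪ q, k ∪ m ∪ q))

Derivation:
Work inside:  k ∪ (k ∪ q) ∪ m
Flatten:  k ∪ k ∪ q ∪ m
Sort:  k ∪ k ∪ m ∪ q
Reassemble:  r(r(k ∪ q, r(q, q)), r(k ∪ k ∪ m ∪ q, k ∪ m ∪ q))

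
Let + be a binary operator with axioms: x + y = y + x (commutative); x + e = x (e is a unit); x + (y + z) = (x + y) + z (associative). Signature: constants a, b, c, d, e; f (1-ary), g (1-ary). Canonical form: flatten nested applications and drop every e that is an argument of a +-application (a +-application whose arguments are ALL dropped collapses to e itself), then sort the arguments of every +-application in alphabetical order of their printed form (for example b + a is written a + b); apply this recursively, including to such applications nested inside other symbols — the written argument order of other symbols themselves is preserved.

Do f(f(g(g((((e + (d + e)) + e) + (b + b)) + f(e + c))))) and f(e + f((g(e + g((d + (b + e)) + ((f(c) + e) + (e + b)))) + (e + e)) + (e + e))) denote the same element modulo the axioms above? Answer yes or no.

Answer: yes — both canonical forms are f(f(g(g(b + b + d + f(c)))))

Derivation:
Left:  f(f(g(g((((e + (d + e)) + e) + (b + b)) + f(e + c)))))
  Descend into:  (((e + (d + e)) + e) + (b + b)) + f(e + c)
  Flatten:  e + d + e + e + b + b + f(e + c)
  Canonicalize subterm:  f(e + c)  →  f(c)
  Units out:  drop e (×3)
  Sort:  b + b + d + f(c)
  Reassemble:  f(f(g(g(b + b + d + f(c)))))
Right:  f(e + f((g(e + g((d + (b + e)) + ((f(c) + e) + (e + b)))) + (e + e)) + (e + e)))
  Focus inside:  e + f((g(e + g((d + (b + e)) + ((f(c) + e) + (e + b)))) + (e + e)) + (e + e))
  Canonicalize subterm:  f((g(e + g((d + (b + e)) + ((f(c) + e) + (e + b)))) + (e + e)) + (e + e))  →  f(g(g(b + b + d + f(c))))
  Units out:  drop e
  Sort arguments:  f(g(g(b + b + d + f(c))))
  Put back:  f(f(g(g(b + b + d + f(c)))))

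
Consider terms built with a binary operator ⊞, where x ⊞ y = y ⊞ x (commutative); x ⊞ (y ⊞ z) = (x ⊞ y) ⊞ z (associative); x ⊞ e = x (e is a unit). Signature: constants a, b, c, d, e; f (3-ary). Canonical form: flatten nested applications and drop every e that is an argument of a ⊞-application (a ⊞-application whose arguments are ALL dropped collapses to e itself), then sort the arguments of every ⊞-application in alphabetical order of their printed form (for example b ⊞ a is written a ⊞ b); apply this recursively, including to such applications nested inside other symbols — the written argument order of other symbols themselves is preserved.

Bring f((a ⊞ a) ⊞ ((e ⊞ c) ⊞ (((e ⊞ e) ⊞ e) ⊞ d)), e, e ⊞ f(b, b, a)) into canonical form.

Answer: f(a ⊞ a ⊞ c ⊞ d, e, f(b, b, a))

Derivation:
Work inside:  (a ⊞ a) ⊞ ((e ⊞ c) ⊞ (((e ⊞ e) ⊞ e) ⊞ d))
Merge nested applications:  a ⊞ a ⊞ e ⊞ c ⊞ e ⊞ e ⊞ e ⊞ d
Drop the unit:  drop e (×4)
Sort:  a ⊞ a ⊞ c ⊞ d
Put back:  f(a ⊞ a ⊞ c ⊞ d, e, f(b, b, a))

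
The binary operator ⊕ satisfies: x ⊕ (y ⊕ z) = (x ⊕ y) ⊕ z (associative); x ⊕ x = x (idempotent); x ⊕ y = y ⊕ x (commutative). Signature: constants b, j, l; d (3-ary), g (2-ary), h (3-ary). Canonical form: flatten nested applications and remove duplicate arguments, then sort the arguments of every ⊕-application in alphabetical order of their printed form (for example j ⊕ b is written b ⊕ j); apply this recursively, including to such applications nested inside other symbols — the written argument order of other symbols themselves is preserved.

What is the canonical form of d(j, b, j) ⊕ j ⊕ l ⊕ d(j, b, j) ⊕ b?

Answer: b ⊕ d(j, b, j) ⊕ j ⊕ l

Derivation:
Deduplicate:  drop duplicate d(j, b, j)
Order the arguments:  b ⊕ d(j, b, j) ⊕ j ⊕ l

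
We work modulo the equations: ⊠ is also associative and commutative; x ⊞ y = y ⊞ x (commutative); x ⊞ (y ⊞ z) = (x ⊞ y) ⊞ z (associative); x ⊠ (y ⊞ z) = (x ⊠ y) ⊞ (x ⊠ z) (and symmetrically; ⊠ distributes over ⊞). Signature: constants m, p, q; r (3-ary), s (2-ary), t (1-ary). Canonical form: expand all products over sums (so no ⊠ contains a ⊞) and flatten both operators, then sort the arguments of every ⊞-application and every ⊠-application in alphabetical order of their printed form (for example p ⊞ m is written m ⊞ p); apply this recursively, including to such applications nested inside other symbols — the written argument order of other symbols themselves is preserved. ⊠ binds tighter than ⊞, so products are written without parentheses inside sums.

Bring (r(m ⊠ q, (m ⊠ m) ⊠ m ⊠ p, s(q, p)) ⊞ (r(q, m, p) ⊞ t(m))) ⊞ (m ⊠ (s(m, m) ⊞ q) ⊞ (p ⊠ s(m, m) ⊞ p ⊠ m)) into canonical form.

Answer: m ⊠ p ⊞ m ⊠ q ⊞ m ⊠ s(m, m) ⊞ p ⊠ s(m, m) ⊞ r(m ⊠ q, m ⊠ m ⊠ m ⊠ p, s(q, p)) ⊞ r(q, m, p) ⊞ t(m)

Derivation:
Distribute:  r(m ⊠ q, m ⊠ m ⊠ m ⊠ p, s(q, p)) ⊞ r(q, m, p) ⊞ t(m) ⊞ m ⊠ s(m, m) ⊞ m ⊠ q ⊞ p ⊠ s(m, m) ⊞ m ⊠ p
Sort:  m ⊠ p ⊞ m ⊠ q ⊞ m ⊠ s(m, m) ⊞ p ⊠ s(m, m) ⊞ r(m ⊠ q, m ⊠ m ⊠ m ⊠ p, s(q, p)) ⊞ r(q, m, p) ⊞ t(m)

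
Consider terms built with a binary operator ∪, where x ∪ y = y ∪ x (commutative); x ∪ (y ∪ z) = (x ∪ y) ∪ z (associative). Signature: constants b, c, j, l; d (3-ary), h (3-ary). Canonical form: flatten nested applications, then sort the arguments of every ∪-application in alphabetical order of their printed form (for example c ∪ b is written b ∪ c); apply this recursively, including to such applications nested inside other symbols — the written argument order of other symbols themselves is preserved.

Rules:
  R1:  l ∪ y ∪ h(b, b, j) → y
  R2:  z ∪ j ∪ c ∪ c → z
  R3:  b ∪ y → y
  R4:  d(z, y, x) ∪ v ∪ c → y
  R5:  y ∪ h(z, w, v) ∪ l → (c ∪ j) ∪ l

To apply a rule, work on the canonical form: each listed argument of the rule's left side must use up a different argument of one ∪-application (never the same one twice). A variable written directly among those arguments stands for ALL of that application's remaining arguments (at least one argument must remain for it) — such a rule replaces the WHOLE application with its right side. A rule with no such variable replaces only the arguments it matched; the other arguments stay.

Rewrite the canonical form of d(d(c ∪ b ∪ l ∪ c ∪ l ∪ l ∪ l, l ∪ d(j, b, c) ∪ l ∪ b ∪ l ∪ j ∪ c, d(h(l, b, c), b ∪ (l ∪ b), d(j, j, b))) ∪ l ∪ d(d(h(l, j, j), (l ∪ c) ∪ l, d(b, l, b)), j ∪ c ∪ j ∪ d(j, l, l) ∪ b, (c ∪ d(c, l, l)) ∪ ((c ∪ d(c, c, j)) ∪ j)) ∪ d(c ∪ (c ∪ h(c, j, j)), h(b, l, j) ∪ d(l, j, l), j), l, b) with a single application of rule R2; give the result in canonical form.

Canonical form:  d(d(b ∪ c ∪ c ∪ l ∪ l ∪ l ∪ l, b ∪ c ∪ d(j, b, c) ∪ j ∪ l ∪ l ∪ l, d(h(l, b, c), b ∪ b ∪ l, d(j, j, b))) ∪ d(c ∪ c ∪ h(c, j, j), d(l, j, l) ∪ h(b, l, j), j) ∪ d(d(h(l, j, j), c ∪ l ∪ l, d(b, l, b)), b ∪ c ∪ d(j, l, l) ∪ j ∪ j, c ∪ c ∪ d(c, c, j) ∪ d(c, l, l) ∪ j) ∪ l, l, b)
Apply R2:  consuming c, c, j;  z := d(c, c, j) ∪ d(c, l, l)
Every leftover argument binds to the variable; the entire application is replaced.
Result:  d(d(b ∪ c ∪ c ∪ l ∪ l ∪ l ∪ l, b ∪ c ∪ d(j, b, c) ∪ j ∪ l ∪ l ∪ l, d(h(l, b, c), b ∪ b ∪ l, d(j, j, b))) ∪ d(c ∪ c ∪ h(c, j, j), d(l, j, l) ∪ h(b, l, j), j) ∪ d(d(h(l, j, j), c ∪ l ∪ l, d(b, l, b)), b ∪ c ∪ d(j, l, l) ∪ j ∪ j, d(c, c, j) ∪ d(c, l, l)) ∪ l, l, b)

Answer: d(d(b ∪ c ∪ c ∪ l ∪ l ∪ l ∪ l, b ∪ c ∪ d(j, b, c) ∪ j ∪ l ∪ l ∪ l, d(h(l, b, c), b ∪ b ∪ l, d(j, j, b))) ∪ d(c ∪ c ∪ h(c, j, j), d(l, j, l) ∪ h(b, l, j), j) ∪ d(d(h(l, j, j), c ∪ l ∪ l, d(b, l, b)), b ∪ c ∪ d(j, l, l) ∪ j ∪ j, d(c, c, j) ∪ d(c, l, l)) ∪ l, l, b)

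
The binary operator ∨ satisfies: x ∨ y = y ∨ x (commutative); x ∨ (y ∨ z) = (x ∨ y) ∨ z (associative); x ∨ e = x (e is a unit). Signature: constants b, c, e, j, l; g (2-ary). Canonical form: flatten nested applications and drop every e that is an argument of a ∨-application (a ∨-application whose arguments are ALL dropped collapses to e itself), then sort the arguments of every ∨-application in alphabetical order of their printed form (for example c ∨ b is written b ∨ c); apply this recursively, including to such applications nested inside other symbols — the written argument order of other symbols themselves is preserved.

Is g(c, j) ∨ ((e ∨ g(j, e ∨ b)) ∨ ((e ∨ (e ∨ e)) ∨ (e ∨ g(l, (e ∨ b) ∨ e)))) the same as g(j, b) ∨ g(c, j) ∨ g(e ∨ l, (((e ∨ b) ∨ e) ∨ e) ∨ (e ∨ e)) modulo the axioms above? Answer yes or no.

Answer: yes — both canonical forms are g(c, j) ∨ g(j, b) ∨ g(l, b)

Derivation:
Left:  g(c, j) ∨ ((e ∨ g(j, e ∨ b)) ∨ ((e ∨ (e ∨ e)) ∨ (e ∨ g(l, (e ∨ b) ∨ e))))
  Un-nest:  g(c, j) ∨ e ∨ g(j, e ∨ b) ∨ e ∨ e ∨ e ∨ e ∨ g(l, (e ∨ b) ∨ e)
  Simplify inside:  g(j, e ∨ b)  →  g(j, b)
  Canonicalize subterm:  g(l, (e ∨ b) ∨ e)  →  g(l, b)
  Unit:  drop e (×5)
  Sort:  g(c, j) ∨ g(j, b) ∨ g(l, b)
Right:  g(j, b) ∨ g(c, j) ∨ g(e ∨ l, (((e ∨ b) ∨ e) ∨ e) ∨ (e ∨ e))
  Simplify inside:  g(e ∨ l, (((e ∨ b) ∨ e) ∨ e) ∨ (e ∨ e))  →  g(l, b)
  Sort arguments:  g(c, j) ∨ g(j, b) ∨ g(l, b)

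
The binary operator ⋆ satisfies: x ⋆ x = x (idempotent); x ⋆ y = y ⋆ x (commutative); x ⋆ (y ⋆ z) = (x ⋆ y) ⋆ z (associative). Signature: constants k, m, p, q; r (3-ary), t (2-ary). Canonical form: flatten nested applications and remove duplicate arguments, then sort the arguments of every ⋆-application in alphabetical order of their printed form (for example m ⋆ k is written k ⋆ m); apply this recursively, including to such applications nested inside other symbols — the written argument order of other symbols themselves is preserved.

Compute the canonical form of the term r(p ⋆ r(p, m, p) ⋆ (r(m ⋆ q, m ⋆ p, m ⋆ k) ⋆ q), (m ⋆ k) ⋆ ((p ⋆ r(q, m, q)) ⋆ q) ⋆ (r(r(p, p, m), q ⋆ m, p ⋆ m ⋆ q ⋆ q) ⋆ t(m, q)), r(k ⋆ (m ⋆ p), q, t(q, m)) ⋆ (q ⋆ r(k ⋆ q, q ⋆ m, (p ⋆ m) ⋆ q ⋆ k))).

Work inside:  (m ⋆ k) ⋆ ((p ⋆ r(q, m, q)) ⋆ q) ⋆ (r(r(p, p, m), q ⋆ m, p ⋆ m ⋆ q ⋆ q) ⋆ t(m, q))
Merge nested applications:  m ⋆ k ⋆ p ⋆ r(q, m, q) ⋆ q ⋆ r(r(p, p, m), q ⋆ m, p ⋆ m ⋆ q ⋆ q) ⋆ t(m, q)
Simplify inside:  r(r(p, p, m), q ⋆ m, p ⋆ m ⋆ q ⋆ q)  →  r(r(p, p, m), m ⋆ q, m ⋆ p ⋆ q)
Sort arguments:  k ⋆ m ⋆ p ⋆ q ⋆ r(q, m, q) ⋆ r(r(p, p, m), m ⋆ q, m ⋆ p ⋆ q) ⋆ t(m, q)
Rebuild:  r(p ⋆ q ⋆ r(m ⋆ q, m ⋆ p, k ⋆ m) ⋆ r(p, m, p), k ⋆ m ⋆ p ⋆ q ⋆ r(q, m, q) ⋆ r(r(p, p, m), m ⋆ q, m ⋆ p ⋆ q) ⋆ t(m, q), q ⋆ r(k ⋆ m ⋆ p, q, t(q, m)) ⋆ r(k ⋆ q, m ⋆ q, k ⋆ m ⋆ p ⋆ q))

Answer: r(p ⋆ q ⋆ r(m ⋆ q, m ⋆ p, k ⋆ m) ⋆ r(p, m, p), k ⋆ m ⋆ p ⋆ q ⋆ r(q, m, q) ⋆ r(r(p, p, m), m ⋆ q, m ⋆ p ⋆ q) ⋆ t(m, q), q ⋆ r(k ⋆ m ⋆ p, q, t(q, m)) ⋆ r(k ⋆ q, m ⋆ q, k ⋆ m ⋆ p ⋆ q))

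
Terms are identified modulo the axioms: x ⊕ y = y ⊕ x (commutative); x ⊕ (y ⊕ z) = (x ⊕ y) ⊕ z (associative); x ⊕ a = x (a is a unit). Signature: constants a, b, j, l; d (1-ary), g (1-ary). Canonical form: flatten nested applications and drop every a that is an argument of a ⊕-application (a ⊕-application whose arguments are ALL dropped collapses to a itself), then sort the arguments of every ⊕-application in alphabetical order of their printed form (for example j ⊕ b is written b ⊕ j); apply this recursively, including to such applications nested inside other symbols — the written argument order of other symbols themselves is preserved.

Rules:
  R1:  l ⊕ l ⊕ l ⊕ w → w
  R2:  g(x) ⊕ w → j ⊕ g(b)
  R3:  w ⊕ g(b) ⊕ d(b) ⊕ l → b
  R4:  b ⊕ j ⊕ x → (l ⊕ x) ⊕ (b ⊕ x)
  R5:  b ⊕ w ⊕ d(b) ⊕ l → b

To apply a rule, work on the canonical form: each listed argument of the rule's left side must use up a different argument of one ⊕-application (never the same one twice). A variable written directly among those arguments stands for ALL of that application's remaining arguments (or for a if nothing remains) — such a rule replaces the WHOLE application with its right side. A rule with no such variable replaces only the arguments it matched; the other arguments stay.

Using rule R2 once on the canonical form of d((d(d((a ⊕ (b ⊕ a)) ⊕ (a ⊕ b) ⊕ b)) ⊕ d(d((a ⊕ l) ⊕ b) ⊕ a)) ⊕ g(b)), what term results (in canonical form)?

Canonical form:  d(d(d(b ⊕ b ⊕ b)) ⊕ d(d(b ⊕ l)) ⊕ g(b))
Apply R2:  consuming g(b);  w := d(d(b ⊕ b ⊕ b)) ⊕ d(d(b ⊕ l)), x := b
Every leftover argument binds to the variable; the entire application is replaced.
Giving:  d(g(b) ⊕ j)

Answer: d(g(b) ⊕ j)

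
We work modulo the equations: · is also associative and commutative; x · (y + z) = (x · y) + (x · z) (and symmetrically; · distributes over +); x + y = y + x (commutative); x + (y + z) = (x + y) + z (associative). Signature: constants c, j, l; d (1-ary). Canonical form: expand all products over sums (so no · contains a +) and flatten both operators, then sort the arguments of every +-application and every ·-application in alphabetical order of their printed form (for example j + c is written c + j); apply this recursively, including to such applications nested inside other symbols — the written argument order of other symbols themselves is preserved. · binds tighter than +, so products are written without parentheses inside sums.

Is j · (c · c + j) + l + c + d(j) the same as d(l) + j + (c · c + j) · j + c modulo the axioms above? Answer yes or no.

Left:  j · (c · c + j) + l + c + d(j)
  Expand products over sums:  c · c · j + j · j + l + c + d(j)
  Order the arguments:  c + c · c · j + d(j) + j · j + l
Right:  d(l) + j + (c · c + j) · j + c
  Distribute:  d(l) + j + c · c · j + j · j + c
  Sort arguments:  c + c · c · j + d(l) + j + j · j

Answer: no — c + c · c · j + d(j) + j · j + l vs c + c · c · j + d(l) + j + j · j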